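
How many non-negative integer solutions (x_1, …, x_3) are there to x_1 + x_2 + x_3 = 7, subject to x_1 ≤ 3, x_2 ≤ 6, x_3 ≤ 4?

19

Without the upper bounds there are C(9,2) = 36 ways to split 7 among 3 variables.
Subtract solutions that violate a single cap (substitute x_i' = x_i − (cap_i+1)): x_1 ≥ 4 gives C(5,2) = 10; x_2 ≥ 7 gives C(2,2) = 1; x_3 ≥ 5 gives C(4,2) = 6. Together 17.
No two caps can be exceeded simultaneously, so the pair terms are all 0.
By inclusion–exclusion the count is 36 − 17 + 0 = 19.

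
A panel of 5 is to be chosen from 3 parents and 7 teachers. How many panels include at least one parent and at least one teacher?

Total 5-person selections from all 10: C(10,5) = 252.
Selections missing a whole group: no parents → C(7,5) = 21; no teachers → C(3,5) = 0.
Both groups omitted at once is impossible, so 252 − 21 = 231.

231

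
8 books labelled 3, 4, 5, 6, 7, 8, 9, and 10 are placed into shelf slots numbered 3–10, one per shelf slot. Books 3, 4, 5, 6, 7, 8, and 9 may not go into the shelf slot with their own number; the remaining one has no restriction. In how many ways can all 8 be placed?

16687

Let Aᵢ (for 3 ≤ i ≤ 9) be the placements that put book i in its forbidden shelf slot. Any j of these fix j positions, leaving (8−j)! ways to fill the rest, and there are C(7,j) ways to pick which j.
By inclusion–exclusion, the number of valid placements is Σ_{j=0}^{7} (−1)^j C(7,j)·(8−j)!.
Computing: 40320 − 35280 + 15120 − 4200 + 840 − 126 + 14 − 1 = 16687.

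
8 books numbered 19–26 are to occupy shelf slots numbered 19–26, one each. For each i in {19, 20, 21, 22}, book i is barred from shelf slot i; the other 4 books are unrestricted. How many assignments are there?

24024

Let Aᵢ (for 19 ≤ i ≤ 22) be the placements that put book i in its forbidden shelf slot. Any j of these fix j positions, leaving (8−j)! ways to fill the rest, and there are C(4,j) ways to pick which j.
By inclusion–exclusion, the number of valid placements is Σ_{j=0}^{4} (−1)^j C(4,j)·(8−j)!.
Computing: 40320 − 20160 + 4320 − 480 + 24 = 24024.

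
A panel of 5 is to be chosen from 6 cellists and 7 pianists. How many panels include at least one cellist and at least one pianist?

1260

Unrestricted: C(13,5) = 1287 ways to pick any 5 of the 13.
Subtract selections that omit an entire group: no cellists → C(7,5) = 21; no pianists → C(6,5) = 6.
Both groups omitted at once is impossible, so 1287 − 27 = 1260.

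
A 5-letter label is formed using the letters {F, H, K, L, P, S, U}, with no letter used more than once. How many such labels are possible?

This is a permutation of 5 out of 7: P(7,5) = 7!/2!.
That product is 7 × 6 × 5 × 4 × 3 = 2520.

2520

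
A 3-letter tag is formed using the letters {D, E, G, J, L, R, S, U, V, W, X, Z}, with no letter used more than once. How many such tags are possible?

This is a permutation of 3 out of 12: P(12,3) = 12!/9!.
12 × 11 × 10 = 1320.

1320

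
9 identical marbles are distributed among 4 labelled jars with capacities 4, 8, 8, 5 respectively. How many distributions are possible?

Without the upper bounds there are C(12,3) = 220 ways to split 9 among 4 jars.
Subtract solutions that violate a single cap (substitute x_i' = x_i − (cap_i+1)): x_1 ≥ 5 gives C(7,3) = 35; x_2 ≥ 9 gives C(3,3) = 1; x_3 ≥ 9 gives C(3,3) = 1; x_4 ≥ 6 gives C(6,3) = 20. Together 57.
No two caps can be exceeded simultaneously, so the pair terms are all 0.
By inclusion–exclusion the count is 220 − 57 + 0 = 163.

163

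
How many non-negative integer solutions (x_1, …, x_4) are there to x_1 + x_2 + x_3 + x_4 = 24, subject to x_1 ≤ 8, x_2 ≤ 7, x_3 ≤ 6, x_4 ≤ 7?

Ignoring the caps, the number of non-negative solutions to x_1+…+x_4 = 24 is C(27,3) = 2925.
Subtract solutions that violate a single cap (substitute x_i' = x_i − (cap_i+1)): x_1 ≥ 9 gives C(18,3) = 816; x_2 ≥ 8 gives C(19,3) = 969; x_3 ≥ 7 gives C(20,3) = 1140; x_4 ≥ 8 gives C(19,3) = 969. Together 3894.
Add back pairs where two caps are both exceeded: 120 + 165 + 120 + 220 + 165 + 220 = 1010.
Subtract triples: 1 + 0 + 1 + 4 = 6.
By inclusion–exclusion the count is 2925 − 3894 + 1010 − 6 = 35.

35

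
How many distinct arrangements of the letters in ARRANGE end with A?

Fix A in the last position and arrange the remaining 6 letters.
Those 6 letters have R appearing twice, giving (6)!/(2!) = 360.

360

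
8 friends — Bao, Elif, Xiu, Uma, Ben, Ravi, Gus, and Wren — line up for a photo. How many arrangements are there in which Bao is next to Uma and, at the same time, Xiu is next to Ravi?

Treat {Bao,Uma} as one block (2 orders) and {Xiu,Ravi} as another (2 orders).
That leaves 6 units to arrange: 2 × 2 × 6! = 4 × 720 = 2880.

2880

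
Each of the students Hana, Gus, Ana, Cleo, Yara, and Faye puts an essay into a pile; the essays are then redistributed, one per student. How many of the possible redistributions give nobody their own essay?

This is the derangement count D_6: permutations of 6 items with no fixed point.
By inclusion–exclusion this is Σ_{j=0}^{6} (−1)^j C(6,j)·(6−j)!.
Computing: 720 − 720 + 360 − 120 + 30 − 6 + 1 = 265.

265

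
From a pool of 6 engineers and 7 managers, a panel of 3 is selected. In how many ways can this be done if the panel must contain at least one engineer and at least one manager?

Unrestricted: C(13,3) = 286 ways to pick any 3 of the 13.
Selections missing a whole group: no engineers → C(7,3) = 35; no managers → C(6,3) = 20.
Both groups omitted at once is impossible, so 286 − 55 = 231.

231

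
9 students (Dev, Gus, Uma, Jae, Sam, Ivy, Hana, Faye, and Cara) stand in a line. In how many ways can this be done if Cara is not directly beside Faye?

282240

There are 9! = 362880 arrangements in all. If Cara and Faye are adjacent, merging them into one block gives 2·(8)! = 80640 arrangements.
So 362880 − 80640 = 282240 arrangements keep them apart.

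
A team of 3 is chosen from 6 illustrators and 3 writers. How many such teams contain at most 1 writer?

Split by how many writers are chosen (0 through 1).
Sum: C(3,0)·C(6,3) + C(3,1)·C(6,2) = 20 + 45 = 65.

65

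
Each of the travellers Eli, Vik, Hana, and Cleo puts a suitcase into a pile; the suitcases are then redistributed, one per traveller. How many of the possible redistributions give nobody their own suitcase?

Count assignments avoiding every fixed point. For any j of the 4 travellers fixed to their own suitcase, the other 4−j can be arranged in (4−j)! ways.
By inclusion–exclusion this is Σ_{j=0}^{4} (−1)^j C(4,j)·(4−j)!.
Computing: 24 − 24 + 12 − 4 + 1 = 9.

9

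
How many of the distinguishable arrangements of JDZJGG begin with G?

Fix G in the first position and arrange the remaining 5 letters.
Those 5 letters have J appearing twice, giving (5)!/(2!) = 60.

60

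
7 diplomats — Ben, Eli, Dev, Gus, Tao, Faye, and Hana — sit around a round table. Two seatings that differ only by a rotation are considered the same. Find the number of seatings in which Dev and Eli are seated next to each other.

240

Treat {Dev, Eli} as one unit (2 internal orders) and seat the resulting 6 units around the table: (5)! circular arrangements.
So 2 × (5)! = 2 × 120 = 240.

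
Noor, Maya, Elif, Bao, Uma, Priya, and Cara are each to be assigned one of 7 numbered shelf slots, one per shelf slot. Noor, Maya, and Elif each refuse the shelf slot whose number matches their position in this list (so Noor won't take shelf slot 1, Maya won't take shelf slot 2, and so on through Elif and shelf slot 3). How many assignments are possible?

Let Aᵢ (for i ∈ {1, 2, 3}) be the placements that put person i in their forbidden shelf slot. Any j of these fix j positions, leaving (7−j)! ways to fill the rest, and there are C(3,j) ways to pick which j.
By inclusion–exclusion, the number of valid placements is Σ_{j=0}^{3} (−1)^j C(3,j)·(7−j)!.
Computing: 5040 − 2160 + 360 − 24 = 3216.

3216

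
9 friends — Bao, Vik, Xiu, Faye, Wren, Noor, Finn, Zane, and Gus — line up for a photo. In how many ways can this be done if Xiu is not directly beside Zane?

There are 9! = 362880 arrangements in all. If Xiu and Zane are adjacent, merging them into one block gives 2·(8)! = 80640 arrangements.
Complementary counting: 362880 − 80640 = 282240.

282240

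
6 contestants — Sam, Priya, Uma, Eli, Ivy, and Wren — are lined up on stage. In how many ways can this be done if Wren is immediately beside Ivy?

Place the 4 others and the Wren-Ivy pair as 5 objects in a line; the pair has 2 internal arrangements.
So the count is 2·(5)! = 240.

240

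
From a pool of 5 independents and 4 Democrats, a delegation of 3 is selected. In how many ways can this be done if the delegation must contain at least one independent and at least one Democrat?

70

With no constraint there are C(9,3) = 84 possible selections.
Selections missing a whole group: no independents → C(4,3) = 4; no Democrats → C(5,3) = 10.
Both groups omitted at once is impossible, so 84 − 14 = 70.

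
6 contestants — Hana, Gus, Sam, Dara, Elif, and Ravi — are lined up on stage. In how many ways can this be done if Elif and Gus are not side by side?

Of the 6! = 720 arrangements, those with Elif and Gus adjacent number 2 × 5! = 240 (treat the pair as a block with 2 internal orders).
Complementary counting: 720 − 240 = 480.

480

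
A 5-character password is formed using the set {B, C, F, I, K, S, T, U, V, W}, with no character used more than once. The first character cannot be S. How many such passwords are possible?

27216

The first character has 10−1 = 9 choices (anything except S).
The remaining 4 characters are filled from the other 9 symbols without repetition: 9 × 8 × 7 × 6 = 3024.
Total: 9 × 3024 = 27216.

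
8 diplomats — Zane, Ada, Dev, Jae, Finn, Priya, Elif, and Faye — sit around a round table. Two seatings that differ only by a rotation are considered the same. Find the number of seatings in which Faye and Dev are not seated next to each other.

All circular seatings of 8 people number (7)! = 5040.
Seatings with Faye beside Dev: treat them as a block with 2 internal orders, giving 2 × (6)! = 1440.
Subtracting, 5040 − 1440 = 3600.

3600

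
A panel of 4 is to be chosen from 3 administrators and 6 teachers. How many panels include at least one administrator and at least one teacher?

With no constraint there are C(9,4) = 126 possible selections.
Selections missing a whole group: no administrators → C(6,4) = 15; no teachers → C(3,4) = 0.
Both groups omitted at once is impossible, so 126 − 15 = 111.

111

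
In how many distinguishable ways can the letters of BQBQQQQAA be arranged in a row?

BQBQQQQAA has 9 letters with A appearing twice, B appearing twice, and Q appearing 5 times.
Dividing 9! = 362880 by 5!·2!·2! = 480 for the repeated letters gives 756.

756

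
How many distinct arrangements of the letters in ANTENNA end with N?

With the last slot taken by N, it remains to arrange the other 6 letters (ATENNA).
Those 6 letters have A appearing twice and N appearing twice, giving (6)!/(2!·2!) = 180.

180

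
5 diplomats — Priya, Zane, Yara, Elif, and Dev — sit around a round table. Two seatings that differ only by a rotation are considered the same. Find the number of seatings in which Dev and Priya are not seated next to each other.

12

Without the restriction there are (4)! = 24 seatings.
Seatings with Dev beside Priya: treat them as a block with 2 internal orders, giving 2 × (3)! = 12.
Subtracting, 24 − 12 = 12.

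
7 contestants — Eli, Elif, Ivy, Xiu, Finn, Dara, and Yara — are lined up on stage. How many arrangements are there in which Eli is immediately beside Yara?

Treat {Eli, Yara} as a single unit. There are 6 units to order, and the pair itself can be ordered 2 ways.
So the count is 2·(6)! = 1440.

1440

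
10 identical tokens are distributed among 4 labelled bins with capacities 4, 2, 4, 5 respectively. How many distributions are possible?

44

Ignoring the caps, the number of non-negative solutions to x_1+…+x_4 = 10 is C(13,3) = 286.
Subtract solutions that violate a single cap (substitute x_i' = x_i − (cap_i+1)): x_1 ≥ 5 gives C(8,3) = 56; x_2 ≥ 3 gives C(10,3) = 120; x_3 ≥ 5 gives C(8,3) = 56; x_4 ≥ 6 gives C(7,3) = 35. Together 267.
Add back pairs where two caps are both exceeded: 10 + 1 + 0 + 10 + 4 + 0 = 25.
By inclusion–exclusion the count is 286 − 267 + 25 = 44.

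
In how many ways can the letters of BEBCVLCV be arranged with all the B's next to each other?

Treat the 2 copies of B as a single block. The multiset to arrange is then {BB, C, C, E, L, V, V}, 7 items in all.
That gives (7)!/(2!·2!) = 1260 arrangements.

1260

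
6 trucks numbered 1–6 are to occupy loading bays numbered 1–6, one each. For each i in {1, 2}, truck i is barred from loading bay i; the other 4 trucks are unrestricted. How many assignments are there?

504

Let Aᵢ (for i ∈ {1, 2}) be the placements that put truck i in its forbidden loading bay. Any j of these fix j positions, leaving (6−j)! ways to fill the rest, and there are C(2,j) ways to pick which j.
By inclusion–exclusion, the number of valid placements is Σ_{j=0}^{2} (−1)^j C(2,j)·(6−j)!.
Computing: 720 − 240 + 24 = 504.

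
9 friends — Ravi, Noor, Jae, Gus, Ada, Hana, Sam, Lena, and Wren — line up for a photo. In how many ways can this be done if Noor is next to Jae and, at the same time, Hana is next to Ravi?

Treat {Noor,Jae} as one block (2 orders) and {Hana,Ravi} as another (2 orders).
That leaves 7 units to arrange: 2 × 2 × 7! = 4 × 5040 = 20160.

20160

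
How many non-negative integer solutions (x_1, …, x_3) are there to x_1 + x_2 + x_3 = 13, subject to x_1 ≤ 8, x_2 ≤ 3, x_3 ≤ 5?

10

Ignoring the caps, the number of non-negative solutions to x_1+…+x_3 = 13 is C(15,2) = 105.
Subtract solutions that violate a single cap (substitute x_i' = x_i − (cap_i+1)): x_1 ≥ 9 gives C(6,2) = 15; x_2 ≥ 4 gives C(11,2) = 55; x_3 ≥ 6 gives C(9,2) = 36. Together 106.
Add back pairs where two caps are both exceeded: 1 + 0 + 10 = 11.
By inclusion–exclusion the count is 105 − 106 + 11 = 10.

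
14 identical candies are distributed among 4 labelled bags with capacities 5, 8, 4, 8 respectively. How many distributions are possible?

Without the upper bounds there are C(17,3) = 680 ways to split 14 among 4 bags.
Subtract solutions that violate a single cap (substitute x_i' = x_i − (cap_i+1)): x_1 ≥ 6 gives C(11,3) = 165; x_2 ≥ 9 gives C(8,3) = 56; x_3 ≥ 5 gives C(12,3) = 220; x_4 ≥ 9 gives C(8,3) = 56. Together 497.
Add back pairs where two caps are both exceeded: 0 + 20 + 0 + 1 + 0 + 1 = 22.
By inclusion–exclusion the count is 680 − 497 + 22 = 205.

205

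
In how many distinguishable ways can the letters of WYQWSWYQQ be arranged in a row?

5040

The 9 letters of WYQWSWYQQ have repeats: Q appearing 3 times, W appearing 3 times, and Y appearing twice.
So there are 9! / (3!·3!·2!) = 5040 distinguishable arrangements.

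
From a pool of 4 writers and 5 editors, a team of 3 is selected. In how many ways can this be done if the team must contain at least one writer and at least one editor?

With no constraint there are C(9,3) = 84 possible selections.
Selections missing a whole group: no writers → C(5,3) = 10; no editors → C(4,3) = 4.
Both groups omitted at once is impossible, so 84 − 14 = 70.

70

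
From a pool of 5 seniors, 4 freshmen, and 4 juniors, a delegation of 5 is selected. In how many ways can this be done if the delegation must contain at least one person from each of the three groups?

Total 5-person selections from all 13: C(13,5) = 1287.
Subtract selections that omit an entire group: no seniors → C(8,5) = 56; no freshmen → C(9,5) = 126; no juniors → C(9,5) = 126.
Add back selections omitting two groups (i.e. drawn from a single group): C(5,5) + C(4,5) + C(4,5) = 1.
By inclusion–exclusion: 1287 − 308 + 1 = 980.

980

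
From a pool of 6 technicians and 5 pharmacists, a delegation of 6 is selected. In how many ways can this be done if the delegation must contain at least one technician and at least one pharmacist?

Unrestricted: C(11,6) = 462 ways to pick any 6 of the 11.
Selections missing a whole group: no technicians → C(5,6) = 0; no pharmacists → C(6,6) = 1.
Both groups omitted at once is impossible, so 462 − 1 = 461.

461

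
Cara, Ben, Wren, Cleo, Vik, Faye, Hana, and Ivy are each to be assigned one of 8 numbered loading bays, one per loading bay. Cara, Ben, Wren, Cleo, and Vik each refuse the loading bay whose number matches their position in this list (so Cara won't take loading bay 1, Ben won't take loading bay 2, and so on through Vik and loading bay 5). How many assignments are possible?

Let Aᵢ (for 1 ≤ i ≤ 5) be the placements that put person i in their forbidden loading bay. Any j of these fix j positions, leaving (8−j)! ways to fill the rest, and there are C(5,j) ways to pick which j.
By inclusion–exclusion, the number of valid placements is Σ_{j=0}^{5} (−1)^j C(5,j)·(8−j)!.
Computing: 40320 − 25200 + 7200 − 1200 + 120 − 6 = 21234.

21234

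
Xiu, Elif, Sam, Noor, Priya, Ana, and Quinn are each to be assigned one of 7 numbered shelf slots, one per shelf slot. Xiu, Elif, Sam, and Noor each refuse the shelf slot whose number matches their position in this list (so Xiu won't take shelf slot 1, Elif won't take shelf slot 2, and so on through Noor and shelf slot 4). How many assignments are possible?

2790

Let Aᵢ (for 1 ≤ i ≤ 4) be the placements that put person i in their forbidden shelf slot. Any j of these fix j positions, leaving (7−j)! ways to fill the rest, and there are C(4,j) ways to pick which j.
By inclusion–exclusion, the number of valid placements is Σ_{j=0}^{4} (−1)^j C(4,j)·(7−j)!.
Computing: 5040 − 2880 + 720 − 96 + 6 = 2790.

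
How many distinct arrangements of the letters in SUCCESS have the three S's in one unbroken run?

60

Treat the 3 copies of S as a single block. The multiset to arrange is then {SSS, C, C, E, U}, 5 items in all.
That gives (5)!/(2!) = 60 arrangements.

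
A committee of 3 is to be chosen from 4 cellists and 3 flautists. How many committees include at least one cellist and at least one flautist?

30

Total 3-person selections from all 7: C(7,3) = 35.
Selections missing a whole group: no cellists → C(3,3) = 1; no flautists → C(4,3) = 4.
Both groups omitted at once is impossible, so 35 − 5 = 30.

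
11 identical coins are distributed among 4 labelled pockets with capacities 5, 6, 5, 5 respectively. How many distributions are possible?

By stars and bars, unrestricted non-negative solutions to x_1+…+x_4 = 11 number C(11+3,3) = 364.
Subtract solutions that violate a single cap (substitute x_i' = x_i − (cap_i+1)): x_1 ≥ 6 gives C(8,3) = 56; x_2 ≥ 7 gives C(7,3) = 35; x_3 ≥ 6 gives C(8,3) = 56; x_4 ≥ 6 gives C(8,3) = 56. Together 203.
No two caps can be exceeded simultaneously, so the pair terms are all 0.
By inclusion–exclusion the count is 364 − 203 + 0 = 161.

161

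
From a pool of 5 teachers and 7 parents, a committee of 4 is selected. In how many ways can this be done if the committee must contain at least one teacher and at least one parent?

455

Unrestricted: C(12,4) = 495 ways to pick any 4 of the 12.
Subtract selections that omit an entire group: no teachers → C(7,4) = 35; no parents → C(5,4) = 5.
Both groups omitted at once is impossible, so 495 − 40 = 455.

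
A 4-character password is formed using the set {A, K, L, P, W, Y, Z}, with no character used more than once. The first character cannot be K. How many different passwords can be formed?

The first character has 7−1 = 6 choices (anything except K).
The remaining 3 characters are filled from the other 6 symbols without repetition: 6 × 5 × 4 = 120.
Total: 6 × 120 = 720.

720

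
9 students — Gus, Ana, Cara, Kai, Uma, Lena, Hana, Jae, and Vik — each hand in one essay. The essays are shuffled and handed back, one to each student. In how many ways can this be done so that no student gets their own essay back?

133496

This is the derangement count D_9: permutations of 9 items with no fixed point.
By inclusion–exclusion this is Σ_{j=0}^{9} (−1)^j C(9,j)·(9−j)!.
Computing: 362880 − 362880 + 181440 − 60480 + 15120 − 3024 + 504 − 72 + 9 − 1 = 133496.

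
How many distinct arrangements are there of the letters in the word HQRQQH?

HQRQQH has 6 letters with H appearing twice and Q appearing 3 times.
Dividing 6! = 720 by 3!·2! = 12 for the repeated letters gives 60.

60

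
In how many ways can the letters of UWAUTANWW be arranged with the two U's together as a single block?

Treat the 2 copies of U as a single block. The multiset to arrange is then {UU, A, A, N, T, W, W, W}, 8 items in all.
That gives (8)!/(3!·2!) = 3360 arrangements.

3360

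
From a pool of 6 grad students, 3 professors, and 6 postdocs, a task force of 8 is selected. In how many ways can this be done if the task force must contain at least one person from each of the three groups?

5922

With no constraint there are C(15,8) = 6435 possible selections.
Subtract selections that omit an entire group: no grad students → C(9,8) = 9; no professors → C(12,8) = 495; no postdocs → C(9,8) = 9.
Add back selections omitting two groups (i.e. drawn from a single group): C(6,8) + C(3,8) + C(6,8) = 0.
By inclusion–exclusion: 6435 − 513 + 0 = 5922.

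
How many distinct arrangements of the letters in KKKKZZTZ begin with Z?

Fix Z in the first position and arrange the remaining 7 letters.
Those 7 letters have K appearing 4 times and Z appearing twice, giving (7)!/(4!·2!) = 105.

105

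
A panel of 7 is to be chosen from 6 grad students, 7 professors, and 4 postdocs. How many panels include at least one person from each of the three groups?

Total 7-person selections from all 17: C(17,7) = 19448.
Subtract selections that omit an entire group: no grad students → C(11,7) = 330; no professors → C(10,7) = 120; no postdocs → C(13,7) = 1716.
Add back selections omitting two groups (i.e. drawn from a single group): C(6,7) + C(7,7) + C(4,7) = 1.
By inclusion–exclusion: 19448 − 2166 + 1 = 17283.

17283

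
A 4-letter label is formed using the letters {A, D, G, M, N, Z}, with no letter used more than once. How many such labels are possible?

360

With no repetition, fill the 4 letters in order: 6 choices, then 5, down to 3.
That product is 6 × 5 × 4 × 3 = 360.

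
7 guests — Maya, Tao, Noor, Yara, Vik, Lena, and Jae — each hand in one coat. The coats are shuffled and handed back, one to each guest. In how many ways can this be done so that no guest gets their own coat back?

1854

This is the derangement count D_7: permutations of 7 items with no fixed point.
By inclusion–exclusion this is Σ_{j=0}^{7} (−1)^j C(7,j)·(7−j)!.
Computing: 5040 − 5040 + 2520 − 840 + 210 − 42 + 7 − 1 = 1854.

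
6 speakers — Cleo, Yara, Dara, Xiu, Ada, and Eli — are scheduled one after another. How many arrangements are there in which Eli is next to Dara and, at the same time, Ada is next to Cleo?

96

Treat {Eli,Dara} as one block (2 orders) and {Ada,Cleo} as another (2 orders).
That leaves 4 units to arrange: 2 × 2 × 4! = 4 × 24 = 96.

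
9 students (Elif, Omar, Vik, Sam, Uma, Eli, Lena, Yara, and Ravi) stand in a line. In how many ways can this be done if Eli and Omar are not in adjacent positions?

Of the 9! = 362880 arrangements, those with Eli and Omar adjacent number 2 × 8! = 80640 (treat the pair as a block with 2 internal orders).
So 362880 − 80640 = 282240 arrangements keep them apart.

282240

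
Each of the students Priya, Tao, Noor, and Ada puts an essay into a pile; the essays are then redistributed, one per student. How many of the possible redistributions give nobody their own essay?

9

Count assignments avoiding every fixed point. For any j of the 4 students fixed to their own essay, the other 4−j can be arranged in (4−j)! ways.
By inclusion–exclusion this is Σ_{j=0}^{4} (−1)^j C(4,j)·(4−j)!.
Computing: 24 − 24 + 12 − 4 + 1 = 9.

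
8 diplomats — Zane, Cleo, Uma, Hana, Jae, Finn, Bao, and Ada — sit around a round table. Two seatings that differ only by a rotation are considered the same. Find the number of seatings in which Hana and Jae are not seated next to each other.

All circular seatings of 8 people number (7)! = 5040.
Seatings with Hana beside Jae: treat them as a block with 2 internal orders, giving 2 × (6)! = 1440.
Subtracting, 5040 − 1440 = 3600.

3600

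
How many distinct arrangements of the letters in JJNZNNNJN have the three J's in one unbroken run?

42

Treat the 3 copies of J as a single block. The multiset to arrange is then {JJJ, N, N, N, N, N, Z}, 7 items in all.
That gives (7)!/(5!) = 42 arrangements.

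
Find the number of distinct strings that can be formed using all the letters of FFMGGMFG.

Letter multiplicities in FFMGGMFG: F×3, G×3, M×2.
So there are 8! / (3!·3!·2!) = 560 distinguishable arrangements.

560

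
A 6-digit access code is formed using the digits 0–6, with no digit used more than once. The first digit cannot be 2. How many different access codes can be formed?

4320

The first digit has 7−1 = 6 choices (anything except 2).
The remaining 5 digits are filled from the other 6 symbols without repetition: 6 × 5 × 4 × 3 × 2 = 720.
Total: 6 × 720 = 4320.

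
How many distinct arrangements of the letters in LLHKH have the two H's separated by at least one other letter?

18

There are 5!/(2!·2!) = 30 arrangements of LLHKH in total.
If the two H's are adjacent, glue them into one block, leaving 4 items to arrange: (4)!/(2!) = 12 ways.
Subtracting, 30 − 12 = 18 arrangements keep the H's apart.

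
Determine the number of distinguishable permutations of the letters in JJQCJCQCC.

1260

Letter multiplicities in JJQCJCQCC: C×4, J×3, Q×2.
So there are 9! / (4!·3!·2!) = 1260 distinguishable arrangements.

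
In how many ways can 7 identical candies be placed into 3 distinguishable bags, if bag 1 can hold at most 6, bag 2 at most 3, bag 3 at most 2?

Ignoring the caps, the number of non-negative solutions to x_1+…+x_3 = 7 is C(9,2) = 36.
Subtract solutions that violate a single cap (substitute x_i' = x_i − (cap_i+1)): x_1 ≥ 7 gives C(2,2) = 1; x_2 ≥ 4 gives C(5,2) = 10; x_3 ≥ 3 gives C(6,2) = 15. Together 26.
Add back pairs where two caps are both exceeded: 0 + 0 + 1 = 1.
By inclusion–exclusion the count is 36 − 26 + 1 = 11.

11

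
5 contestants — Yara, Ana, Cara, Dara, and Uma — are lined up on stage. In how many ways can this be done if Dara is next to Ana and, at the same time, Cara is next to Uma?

Treat {Dara,Ana} as one block (2 orders) and {Cara,Uma} as another (2 orders).
That leaves 3 units to arrange: 2 × 2 × 3! = 4 × 6 = 24.

24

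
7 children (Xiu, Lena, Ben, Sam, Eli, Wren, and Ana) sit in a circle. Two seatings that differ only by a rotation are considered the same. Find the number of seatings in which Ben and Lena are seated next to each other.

Glue Ben and Lena into a block (2 internal orders). Seating 6 units around a circle gives (5)! arrangements.
So 2 × (5)! = 2 × 120 = 240.

240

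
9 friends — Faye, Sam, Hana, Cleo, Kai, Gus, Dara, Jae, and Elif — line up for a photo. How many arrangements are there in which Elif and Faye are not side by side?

282240

There are 9! = 362880 arrangements in all. If Elif and Faye are adjacent, merging them into one block gives 2·(8)! = 80640 arrangements.
Complementary counting: 362880 − 80640 = 282240.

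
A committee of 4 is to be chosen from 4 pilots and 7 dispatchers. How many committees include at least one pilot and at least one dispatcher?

294

With no constraint there are C(11,4) = 330 possible selections.
Selections missing a whole group: no pilots → C(7,4) = 35; no dispatchers → C(4,4) = 1.
Both groups omitted at once is impossible, so 330 − 36 = 294.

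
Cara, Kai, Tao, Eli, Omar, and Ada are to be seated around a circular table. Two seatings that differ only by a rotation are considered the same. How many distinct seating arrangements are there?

120

Around a circle, 6 distinct people have 6!/6 = (5)! = 120 rotationally distinct seatings.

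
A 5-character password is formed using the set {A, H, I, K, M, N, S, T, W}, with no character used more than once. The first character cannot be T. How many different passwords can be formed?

The first character has 9−1 = 8 choices (anything except T).
The remaining 4 characters are filled from the other 8 symbols without repetition: 8 × 7 × 6 × 5 = 1680.
Total: 8 × 1680 = 13440.

13440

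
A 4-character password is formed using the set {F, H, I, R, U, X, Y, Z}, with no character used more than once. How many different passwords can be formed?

1680

Choose and order 4 of the 8 symbols: the first character has 8 options, the next 7, then 6, 5.
8 × 7 × 6 × 5 = 1680.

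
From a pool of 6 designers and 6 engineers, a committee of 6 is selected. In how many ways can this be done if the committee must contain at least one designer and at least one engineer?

With no constraint there are C(12,6) = 924 possible selections.
Subtract selections that omit an entire group: no designers → C(6,6) = 1; no engineers → C(6,6) = 1.
Both groups omitted at once is impossible, so 924 − 2 = 922.

922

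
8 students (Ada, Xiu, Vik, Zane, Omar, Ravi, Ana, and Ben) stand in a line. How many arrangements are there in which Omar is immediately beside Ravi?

Glue Omar and Ravi into one block (2 internal orders), leaving 7 units to arrange in a row.
That gives 2 × 7! = 2 × 5040 = 10080.

10080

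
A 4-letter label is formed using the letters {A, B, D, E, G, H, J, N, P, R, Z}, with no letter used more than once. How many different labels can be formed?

7920

Choose and order 4 of the 11 symbols: the first letter has 11 options, the next 10, then 9, 8.
That product is 11 × 10 × 9 × 8 = 7920.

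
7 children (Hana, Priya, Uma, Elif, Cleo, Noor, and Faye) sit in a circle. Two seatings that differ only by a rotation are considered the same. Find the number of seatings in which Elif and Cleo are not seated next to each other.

480

All circular seatings of 7 people number (6)! = 720.
Seatings with Elif beside Cleo: treat them as a block with 2 internal orders, giving 2 × (5)! = 240.
Subtracting, 720 − 240 = 480.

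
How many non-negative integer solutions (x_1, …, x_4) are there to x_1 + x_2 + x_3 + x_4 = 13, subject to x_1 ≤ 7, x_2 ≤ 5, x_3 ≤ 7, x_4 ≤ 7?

By stars and bars, unrestricted non-negative solutions to x_1+…+x_4 = 13 number C(13+3,3) = 560.
Subtract solutions that violate a single cap (substitute x_i' = x_i − (cap_i+1)): x_1 ≥ 8 gives C(8,3) = 56; x_2 ≥ 6 gives C(10,3) = 120; x_3 ≥ 8 gives C(8,3) = 56; x_4 ≥ 8 gives C(8,3) = 56. Together 288.
No two caps can be exceeded simultaneously, so the pair terms are all 0.
By inclusion–exclusion the count is 560 − 288 + 0 = 272.

272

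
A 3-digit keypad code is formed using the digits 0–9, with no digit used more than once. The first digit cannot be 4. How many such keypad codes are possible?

The first digit has 10−1 = 9 choices (anything except 4).
The remaining 2 digits are filled from the other 9 symbols without repetition: 9 × 8 = 72.
Total: 9 × 72 = 648.

648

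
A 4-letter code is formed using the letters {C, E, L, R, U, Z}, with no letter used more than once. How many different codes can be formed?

This is a permutation of 4 out of 6: P(6,4) = 6!/2!.
6 × 5 × 4 × 3 = 360.

360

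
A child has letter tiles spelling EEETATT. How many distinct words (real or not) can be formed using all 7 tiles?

140

EEETATT has 7 letters with E appearing 3 times and T appearing 3 times.
The number of distinct arrangements is 7!/(3!·3!) = 5040/36 = 140.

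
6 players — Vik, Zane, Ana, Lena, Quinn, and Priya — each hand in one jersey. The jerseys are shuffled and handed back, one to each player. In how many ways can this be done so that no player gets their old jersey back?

Let Aᵢ be the assignments in which player i gets their old jersey. We want the size of the complement of A₁∪…∪A_6.
By inclusion–exclusion this is Σ_{j=0}^{6} (−1)^j C(6,j)·(6−j)!.
Computing: 720 − 720 + 360 − 120 + 30 − 6 + 1 = 265.

265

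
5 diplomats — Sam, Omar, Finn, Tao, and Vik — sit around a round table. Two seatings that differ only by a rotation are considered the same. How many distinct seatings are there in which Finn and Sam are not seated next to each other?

12

All circular seatings of 5 people number (4)! = 24.
Those with Finn next to Sam: fuse the pair into one unit and seat 4 units around a circle — 2·(3)! = 12.
Subtracting, 24 − 12 = 12.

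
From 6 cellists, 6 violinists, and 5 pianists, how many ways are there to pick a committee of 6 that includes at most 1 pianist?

Split by how many pianists are chosen (0 through 1).
Sum: C(5,0)·C(12,6) + C(5,1)·C(12,5) = 924 + 3960 = 4884.

4884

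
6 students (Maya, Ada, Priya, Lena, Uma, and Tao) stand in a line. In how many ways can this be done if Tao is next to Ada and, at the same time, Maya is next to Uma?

Treat {Tao,Ada} as one block (2 orders) and {Maya,Uma} as another (2 orders).
That leaves 4 units to arrange: 2 × 2 × 4! = 4 × 24 = 96.

96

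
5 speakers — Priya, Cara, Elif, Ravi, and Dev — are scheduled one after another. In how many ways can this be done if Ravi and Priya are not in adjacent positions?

There are 5! = 120 arrangements in all. If Ravi and Priya are adjacent, merging them into one block gives 2·(4)! = 48 arrangements.
So 120 − 48 = 72 arrangements keep them apart.

72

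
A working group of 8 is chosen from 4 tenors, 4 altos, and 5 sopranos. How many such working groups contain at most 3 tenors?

1161

Split by how many tenors are chosen (0 through 3).
Sum: C(4,0)·C(9,8) + C(4,1)·C(9,7) + C(4,2)·C(9,6) + C(4,3)·C(9,5) = 9 + 144 + 504 + 504 = 1161.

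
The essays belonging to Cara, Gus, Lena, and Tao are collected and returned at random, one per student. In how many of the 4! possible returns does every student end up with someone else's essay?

Let Aᵢ be the assignments in which student i gets their own essay. We want the size of the complement of A₁∪…∪A_4.
By inclusion–exclusion this is Σ_{j=0}^{4} (−1)^j C(4,j)·(4−j)!.
Computing: 24 − 24 + 12 − 4 + 1 = 9.

9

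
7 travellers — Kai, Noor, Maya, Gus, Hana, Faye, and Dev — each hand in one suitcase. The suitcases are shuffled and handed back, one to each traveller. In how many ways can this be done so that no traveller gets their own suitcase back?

1854

Let Aᵢ be the assignments in which traveller i gets their own suitcase. We want the size of the complement of A₁∪…∪A_7.
By inclusion–exclusion this is Σ_{j=0}^{7} (−1)^j C(7,j)·(7−j)!.
Computing: 5040 − 5040 + 2520 − 840 + 210 − 42 + 7 − 1 = 1854.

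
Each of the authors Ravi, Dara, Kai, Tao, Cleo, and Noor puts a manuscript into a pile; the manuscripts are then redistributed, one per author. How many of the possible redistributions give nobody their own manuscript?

265

This is the derangement count D_6: permutations of 6 items with no fixed point.
By inclusion–exclusion this is Σ_{j=0}^{6} (−1)^j C(6,j)·(6−j)!.
Computing: 720 − 720 + 360 − 120 + 30 − 6 + 1 = 265.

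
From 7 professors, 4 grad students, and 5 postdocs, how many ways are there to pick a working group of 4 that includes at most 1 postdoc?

1155

Split by how many postdocs are chosen (0 through 1).
Sum: C(5,0)·C(11,4) + C(5,1)·C(11,3) = 330 + 825 = 1155.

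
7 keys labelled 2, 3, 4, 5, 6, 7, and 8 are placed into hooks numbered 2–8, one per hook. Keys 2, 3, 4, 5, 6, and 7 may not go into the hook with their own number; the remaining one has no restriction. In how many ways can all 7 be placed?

Let Aᵢ (for 2 ≤ i ≤ 7) be the placements that put key i in its forbidden hook. Any j of these fix j positions, leaving (7−j)! ways to fill the rest, and there are C(6,j) ways to pick which j.
By inclusion–exclusion, the number of valid placements is Σ_{j=0}^{6} (−1)^j C(6,j)·(7−j)!.
Computing: 5040 − 4320 + 1800 − 480 + 90 − 12 + 1 = 2119.

2119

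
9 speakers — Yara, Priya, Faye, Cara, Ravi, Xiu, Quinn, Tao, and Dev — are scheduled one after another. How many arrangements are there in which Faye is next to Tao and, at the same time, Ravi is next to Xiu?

Treat {Faye,Tao} as one block (2 orders) and {Ravi,Xiu} as another (2 orders).
That leaves 7 units to arrange: 2 × 2 × 7! = 4 × 5040 = 20160.

20160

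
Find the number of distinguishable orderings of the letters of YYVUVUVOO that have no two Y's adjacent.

5880

Total arrangements of YYVUVUVOO: 9!/(3!·2!·2!·2!) = 7560.
If the two Y's are adjacent, glue them into one block, leaving 8 items to arrange: (8)!/(3!·2!·2!) = 1680 ways.
Hence 7560 − 1680 = 5880.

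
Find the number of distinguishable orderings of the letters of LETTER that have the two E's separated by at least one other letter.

Total arrangements of LETTER: 6!/(2!·2!) = 180.
If the two E's are adjacent, glue them into one block, leaving 5 items to arrange: (5)!/(2!) = 60 ways.
Hence 180 − 60 = 120.

120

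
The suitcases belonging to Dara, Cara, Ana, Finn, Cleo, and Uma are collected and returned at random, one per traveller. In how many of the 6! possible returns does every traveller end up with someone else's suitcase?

265

This is the derangement count D_6: permutations of 6 items with no fixed point.
By inclusion–exclusion this is Σ_{j=0}^{6} (−1)^j C(6,j)·(6−j)!.
Computing: 720 − 720 + 360 − 120 + 30 − 6 + 1 = 265.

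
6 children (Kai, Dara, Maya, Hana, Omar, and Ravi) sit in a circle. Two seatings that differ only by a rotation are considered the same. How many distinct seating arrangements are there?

120

Around a circle, 6 distinct people have 6!/6 = (5)! = 120 rotationally distinct seatings.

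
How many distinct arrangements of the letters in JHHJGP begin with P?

Fix P in the first position and arrange the remaining 5 letters.
Those 5 letters have H appearing twice and J appearing twice, giving (5)!/(2!·2!) = 30.

30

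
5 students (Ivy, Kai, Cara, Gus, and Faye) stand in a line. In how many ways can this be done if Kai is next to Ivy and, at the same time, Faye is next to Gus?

24

Treat {Kai,Ivy} as one block (2 orders) and {Faye,Gus} as another (2 orders).
That leaves 3 units to arrange: 2 × 2 × 3! = 4 × 6 = 24.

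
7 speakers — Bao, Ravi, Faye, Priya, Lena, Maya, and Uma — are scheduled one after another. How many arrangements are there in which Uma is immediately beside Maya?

1440

Glue Uma and Maya into one block (2 internal orders), leaving 6 units to arrange in a row.
So the count is 2·(6)! = 1440.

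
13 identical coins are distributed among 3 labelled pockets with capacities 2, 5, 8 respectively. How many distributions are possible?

6

Without the upper bounds there are C(15,2) = 105 ways to split 13 among 3 pockets.
Subtract solutions that violate a single cap (substitute x_i' = x_i − (cap_i+1)): x_1 ≥ 3 gives C(12,2) = 66; x_2 ≥ 6 gives C(9,2) = 36; x_3 ≥ 9 gives C(6,2) = 15. Together 117.
Add back pairs where two caps are both exceeded: 15 + 3 + 0 = 18.
By inclusion–exclusion the count is 105 − 117 + 18 = 6.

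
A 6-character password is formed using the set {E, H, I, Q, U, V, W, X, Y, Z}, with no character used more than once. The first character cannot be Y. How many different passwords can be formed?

136080

The first character has 10−1 = 9 choices (anything except Y).
The remaining 5 characters are filled from the other 9 symbols without repetition: 9 × 8 × 7 × 6 × 5 = 15120.
Total: 9 × 15120 = 136080.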